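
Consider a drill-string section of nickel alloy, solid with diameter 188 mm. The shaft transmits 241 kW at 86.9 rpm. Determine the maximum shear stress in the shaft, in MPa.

ω = 2π·86.9/60 = 9.100 rad/s, so T = P/ω = 241×10³ / 9.100 = 26480 N·m.
J = πd⁴/32 = π(0.188)⁴/32 = 1.226×10^-4 m⁴.
τ_max = T·r/J = 26480 × 0.0940 / 1.226×10^-4 = 2.030×10^7 Pa.

20.3 MPa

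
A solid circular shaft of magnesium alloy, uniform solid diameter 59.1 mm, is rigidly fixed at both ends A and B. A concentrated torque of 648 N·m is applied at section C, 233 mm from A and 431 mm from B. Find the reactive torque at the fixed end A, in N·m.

With uniform GJ and both ends fixed, compatibility θ_AC = θ_CB gives T_A·a = T_B·b, together with T_A + T_B = T₀.
T_A = T₀·b/(a+b) = 648.0·431/664.0 = 420.6 N·m; T_B = 227.4 N·m.

421 N·m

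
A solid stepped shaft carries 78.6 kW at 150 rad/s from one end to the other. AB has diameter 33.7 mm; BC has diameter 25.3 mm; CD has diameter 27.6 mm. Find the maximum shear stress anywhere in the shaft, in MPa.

165 MPa

ω = 150 rad/s, so T = P/ω = 78.6×10³ / 150.0 = 524.0 N·m.
Under the same torque, τ_max = 16T/(πd³) is largest where d is smallest — segment BC (d = 25.3 mm).
τ_max = 16·524.0/(π·(0.0253)³) = 1.648×10^8 Pa.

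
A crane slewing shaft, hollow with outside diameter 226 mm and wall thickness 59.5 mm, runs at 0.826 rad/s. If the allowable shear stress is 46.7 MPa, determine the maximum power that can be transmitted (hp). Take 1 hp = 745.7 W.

111 hp

J = π(d_o⁴ − d_i⁴)/32 = π(0.226⁴ − 0.107⁴)/32 = 2.432×10^-4 m⁴.
T_max = τ_allow·J/r = 4.67×10^7 × 2.432×10^-4 / 0.113 = 100500 N·m.
ω = 0.826 rad/s, so P_max = T_max·ω = 8.304×10^4 W.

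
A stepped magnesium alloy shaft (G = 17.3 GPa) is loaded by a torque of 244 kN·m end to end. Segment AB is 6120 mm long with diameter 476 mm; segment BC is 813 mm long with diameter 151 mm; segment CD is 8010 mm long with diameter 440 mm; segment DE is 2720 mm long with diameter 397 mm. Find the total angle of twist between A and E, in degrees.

J_AB = π(0.476)⁴/32 = 5.04×10^-3 m⁴; J_BC = π(0.151)⁴/32 = 5.10×10^-5 m⁴; J_CD = π(0.440)⁴/32 = 3.68×10^-3 m⁴; J_DE = π(0.397)⁴/32 = 2.44×10^-3 m⁴.
θ = (T/G)·Σ L_i/J_i = (244000/17.3×10⁹)·(6.12/5.04×10^-3 + 0.813/5.10×10^-5 + 8.01/3.68×10^-3 + 2.72/2.44×10^-3) = 0.2882 rad.

16.5°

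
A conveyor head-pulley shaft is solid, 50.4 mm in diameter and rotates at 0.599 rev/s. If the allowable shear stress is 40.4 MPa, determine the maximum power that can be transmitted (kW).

J = πd⁴/32 = π(0.0504)⁴/32 = 6.335×10^-7 m⁴.
T_max = τ_allow·J/r = 4.04×10^7 × 6.335×10^-7 / 0.0252 = 1016 N·m.
ω = 2π·0.599 = 3.764 rad/s, so P_max = T_max·ω = 3822 W.

3.82 kW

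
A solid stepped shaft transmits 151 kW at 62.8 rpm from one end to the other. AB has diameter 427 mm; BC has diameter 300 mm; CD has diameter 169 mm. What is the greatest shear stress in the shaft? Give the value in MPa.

ω = 2π·62.8/60 = 6.576 rad/s, so T = P/ω = 151×10³ / 6.576 = 22960 N·m.
Under the same torque, τ_max = 16T/(πd³) is largest where d is smallest — segment CD (d = 169 mm).
τ_max = 16·22960/(π·(0.169)³) = 2.423×10^7 Pa.

24.2 MPa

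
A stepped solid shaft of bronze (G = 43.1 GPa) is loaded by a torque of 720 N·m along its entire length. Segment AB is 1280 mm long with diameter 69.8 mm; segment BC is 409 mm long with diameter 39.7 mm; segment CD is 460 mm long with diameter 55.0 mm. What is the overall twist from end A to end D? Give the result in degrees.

J_AB = π(0.0698)⁴/32 = 2.33×10^-6 m⁴; J_BC = π(0.0397)⁴/32 = 2.44×10^-7 m⁴; J_CD = π(0.0550)⁴/32 = 8.98×10^-7 m⁴.
θ = (T/G)·Σ L_i/J_i = (720.0/43.1×10⁹)·(1.28/2.33×10^-6 + 0.409/2.44×10^-7 + 0.460/8.98×10^-7) = 0.04575 rad.

2.62°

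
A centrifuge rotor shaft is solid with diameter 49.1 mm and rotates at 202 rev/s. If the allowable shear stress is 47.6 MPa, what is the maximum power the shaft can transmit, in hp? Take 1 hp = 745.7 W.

1880 hp

J = πd⁴/32 = π(0.0491)⁴/32 = 5.706×10^-7 m⁴.
T_max = τ_allow·J/r = 4.76×10^7 × 5.706×10^-7 / 0.0246 = 1106 N·m.
ω = 2π·202 = 1269 rad/s, so P_max = T_max·ω = 1.404×10^6 W.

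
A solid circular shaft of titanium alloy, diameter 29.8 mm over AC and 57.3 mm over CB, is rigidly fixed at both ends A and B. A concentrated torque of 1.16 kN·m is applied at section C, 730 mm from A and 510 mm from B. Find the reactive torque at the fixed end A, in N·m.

56.4 N·m

Compatibility: T_A·a/J_AC = T_B·b/J_CB with T_A + T_B = T₀.
J_AC = 7.74×10^-8 m⁴, J_CB = 1.06×10^-6 m⁴, so T_A = T₀·(J_AC/a)/((J_AC/a)+(J_CB/b)) = 56.40 N·m, T_B = 1104 N·m.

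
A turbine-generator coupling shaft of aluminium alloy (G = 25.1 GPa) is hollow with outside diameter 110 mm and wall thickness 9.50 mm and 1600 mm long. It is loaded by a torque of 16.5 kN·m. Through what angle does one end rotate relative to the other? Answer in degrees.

7.89°

J = π(d_o⁴ − d_i⁴)/32 = π(0.110⁴ − 0.0910⁴)/32 = 7.641×10^-6 m⁴.
θ = T·L/(G·J) = 16500 × 1.60 / (25.1×10⁹ × 7.641×10^-6) = 0.1376 rad.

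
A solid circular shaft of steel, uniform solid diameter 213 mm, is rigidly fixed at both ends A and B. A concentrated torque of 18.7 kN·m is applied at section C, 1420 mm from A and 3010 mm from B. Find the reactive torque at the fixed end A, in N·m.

With uniform GJ and both ends fixed, compatibility θ_AC = θ_CB gives T_A·a = T_B·b, together with T_A + T_B = T₀.
T_A = T₀·b/(a+b) = 18700·3010/4430 = 12710 N·m; T_B = 5994 N·m.

12700 N·m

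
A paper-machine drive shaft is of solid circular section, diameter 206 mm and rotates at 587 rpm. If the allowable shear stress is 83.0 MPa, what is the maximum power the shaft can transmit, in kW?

8760 kW

J = πd⁴/32 = π(0.206)⁴/32 = 1.768×10^-4 m⁴.
T_max = τ_allow·J/r = 8.30×10^7 × 1.768×10^-4 / 0.103 = 142500 N·m.
ω = 2π·587/60 = 61.47 rad/s, so P_max = T_max·ω = 8.757×10^6 W.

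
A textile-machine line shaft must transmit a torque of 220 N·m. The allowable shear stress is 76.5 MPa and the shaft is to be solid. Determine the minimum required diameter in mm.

For a solid shaft τ_max = 16T/(πd³), so d = (16T/(π τ_allow))^(1/3) = (16·220.0/(π·7.65×10^7))^(1/3) = 0.02447 m.

24.5 mm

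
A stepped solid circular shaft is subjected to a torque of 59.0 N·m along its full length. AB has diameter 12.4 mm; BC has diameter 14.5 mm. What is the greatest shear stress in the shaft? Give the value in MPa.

Under the same torque, τ_max = 16T/(πd³) is largest where d is smallest — segment AB (d = 12.4 mm).
τ_max = 16·59.00/(π·(0.0124)³) = 1.576×10^8 Pa.

158 MPa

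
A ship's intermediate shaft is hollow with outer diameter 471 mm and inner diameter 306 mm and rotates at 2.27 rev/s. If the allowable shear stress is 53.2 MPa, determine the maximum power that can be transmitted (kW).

J = π(d_o⁴ − d_i⁴)/32 = π(0.471⁴ − 0.306⁴)/32 = 3.971×10^-3 m⁴.
T_max = τ_allow·J/r = 5.32×10^7 × 3.971×10^-3 / 0.235 = 897000 N·m.
ω = 2π·2.27 = 14.26 rad/s, so P_max = T_max·ω = 1.279×10^7 W.

12800 kW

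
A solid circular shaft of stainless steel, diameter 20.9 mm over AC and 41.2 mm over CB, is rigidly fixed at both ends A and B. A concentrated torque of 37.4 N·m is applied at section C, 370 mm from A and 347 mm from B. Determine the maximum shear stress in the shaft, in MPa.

Compatibility: T_A·a/J_AC = T_B·b/J_CB with T_A + T_B = T₀.
J_AC = 1.87×10^-8 m⁴, J_CB = 2.83×10^-7 m⁴, so T_A = T₀·(J_AC/a)/((J_AC/a)+(J_CB/b)) = 2.187 N·m, T_B = 35.21 N·m.
τ in each portion: τ_AC = 1.22×10^6 Pa, τ_CB = 2.56×10^6 Pa; maximum is in CB.
τ_max = T_CB·r/J = 35.21·0.0206/2.83×10^-7 = 2.564×10^6 Pa.

2.56 MPa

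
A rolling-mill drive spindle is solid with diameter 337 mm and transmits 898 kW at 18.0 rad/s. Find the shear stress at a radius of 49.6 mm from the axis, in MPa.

ω = 18.0 rad/s, so T = P/ω = 898×10³ / 18.00 = 49890 N·m.
J = πd⁴/32 = π(0.337)⁴/32 = 1.266×10^-3 m⁴.
Shear stress varies linearly with radius: τ = T·r/J = 49890 × 0.0496 / 1.266×10^-3 = 1.954×10^6 Pa.

1.95 MPa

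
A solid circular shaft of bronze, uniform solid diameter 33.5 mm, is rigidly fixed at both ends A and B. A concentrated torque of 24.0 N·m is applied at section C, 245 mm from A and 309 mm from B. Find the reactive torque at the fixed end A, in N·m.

With uniform GJ and both ends fixed, compatibility θ_AC = θ_CB gives T_A·a = T_B·b, together with T_A + T_B = T₀.
T_A = T₀·b/(a+b) = 24.00·309/554.0 = 13.39 N·m; T_B = 10.61 N·m.

13.4 N·m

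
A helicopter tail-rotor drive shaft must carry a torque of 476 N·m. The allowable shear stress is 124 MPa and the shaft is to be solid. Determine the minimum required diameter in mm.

For a solid shaft τ_max = 16T/(πd³), so d = (16T/(π τ_allow))^(1/3) = (16·476.0/(π·1.24×10^8))^(1/3) = 0.02694 m.

26.9 mm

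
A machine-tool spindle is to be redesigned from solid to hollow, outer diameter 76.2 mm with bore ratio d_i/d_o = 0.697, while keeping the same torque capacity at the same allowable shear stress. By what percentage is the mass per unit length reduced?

Equal τ_max and T ⇒ the solid shaft needs d_s³ = d_o³(1−k⁴), so d_s = 76.2·(1−0.697⁴)^(1/3) = 69.66 mm.
Area ratio A_h/A_s = d_o²(1−k²)/d_s² = (1−k²)/(1−k⁴)^(2/3) = 0.6153.
Mass saving = 1 − 0.6153 = 38.5 %.

38.5 %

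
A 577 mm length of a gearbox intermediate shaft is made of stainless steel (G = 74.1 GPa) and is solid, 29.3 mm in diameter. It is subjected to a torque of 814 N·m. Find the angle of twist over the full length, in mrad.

87.6 mrad

J = πd⁴/32 = π(0.0293)⁴/32 = 7.236×10^-8 m⁴.
θ = T·L/(G·J) = 814.0 × 0.577 / (74.1×10⁹ × 7.236×10^-8) = 0.08760 rad.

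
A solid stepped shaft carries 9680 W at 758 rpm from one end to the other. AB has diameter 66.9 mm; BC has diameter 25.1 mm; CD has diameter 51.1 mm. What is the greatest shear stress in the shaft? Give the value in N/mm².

ω = 2π·758/60 = 79.38 rad/s, so T = P/ω = 9680 / 79.38 = 121.9 N·m.
Under the same torque, τ_max = 16T/(πd³) is largest where d is smallest — segment BC (d = 25.1 mm).
τ_max = 16·121.9/(π·(0.0251)³) = 3.928×10^7 Pa.

39.3 N/mm²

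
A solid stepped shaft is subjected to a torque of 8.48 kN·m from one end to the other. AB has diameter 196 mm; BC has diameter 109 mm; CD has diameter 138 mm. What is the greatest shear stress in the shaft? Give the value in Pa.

3.33e7 Pa

Under the same torque, τ_max = 16T/(πd³) is largest where d is smallest — segment BC (d = 109 mm).
τ_max = 16·8480/(π·(0.109)³) = 3.335×10^7 Pa.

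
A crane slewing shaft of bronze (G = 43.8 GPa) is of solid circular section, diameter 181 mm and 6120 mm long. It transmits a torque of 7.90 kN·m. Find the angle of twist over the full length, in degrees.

J = πd⁴/32 = π(0.181)⁴/32 = 1.054×10^-4 m⁴.
θ = T·L/(G·J) = 7900 × 6.12 / (43.8×10⁹ × 1.054×10^-4) = 0.01048 rad.

0.600°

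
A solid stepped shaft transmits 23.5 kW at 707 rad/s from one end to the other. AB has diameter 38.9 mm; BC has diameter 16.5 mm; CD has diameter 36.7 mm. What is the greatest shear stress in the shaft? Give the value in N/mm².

37.7 N/mm²

ω = 707 rad/s, so T = P/ω = 23.5×10³ / 707.0 = 33.24 N·m.
Under the same torque, τ_max = 16T/(πd³) is largest where d is smallest — segment BC (d = 16.5 mm).
τ_max = 16·33.24/(π·(0.0165)³) = 3.768×10^7 Pa.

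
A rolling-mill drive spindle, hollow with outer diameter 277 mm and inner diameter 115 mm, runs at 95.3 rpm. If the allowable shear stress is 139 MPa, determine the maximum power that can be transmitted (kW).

J = π(d_o⁴ − d_i⁴)/32 = π(0.277⁴ − 0.115⁴)/32 = 5.608×10^-4 m⁴.
T_max = τ_allow·J/r = 1.39×10^8 × 5.608×10^-4 / 0.139 = 562800 N·m.
ω = 2π·95.3/60 = 9.980 rad/s, so P_max = T_max·ω = 5.617×10^6 W.

5620 kW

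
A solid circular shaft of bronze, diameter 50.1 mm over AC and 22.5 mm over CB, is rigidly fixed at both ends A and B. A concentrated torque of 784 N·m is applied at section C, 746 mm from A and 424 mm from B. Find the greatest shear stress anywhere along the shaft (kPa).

29600 kPa

Compatibility: T_A·a/J_AC = T_B·b/J_CB with T_A + T_B = T₀.
J_AC = 6.19×10^-7 m⁴, J_CB = 2.52×10^-8 m⁴, so T_A = T₀·(J_AC/a)/((J_AC/a)+(J_CB/b)) = 731.6 N·m, T_B = 52.37 N·m.
τ in each portion: τ_AC = 2.96×10^7 Pa, τ_CB = 2.34×10^7 Pa; maximum is in AC.
τ_max = T_AC·r/J = 731.6·0.0250/6.19×10^-7 = 2.963×10^7 Pa.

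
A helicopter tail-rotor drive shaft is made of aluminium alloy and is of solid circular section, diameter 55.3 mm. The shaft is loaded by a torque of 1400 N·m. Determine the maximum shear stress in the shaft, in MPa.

42.2 MPa

J = πd⁴/32 = π(0.0553)⁴/32 = 9.181×10^-7 m⁴.
τ_max = T·r/J = 1400 × 0.0276 / 9.181×10^-7 = 4.216×10^7 Pa.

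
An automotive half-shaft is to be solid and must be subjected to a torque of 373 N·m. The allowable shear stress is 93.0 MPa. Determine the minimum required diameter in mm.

27.3 mm

For a solid shaft τ_max = 16T/(πd³), so d = (16T/(π τ_allow))^(1/3) = (16·373.0/(π·9.30×10^7))^(1/3) = 0.02734 m.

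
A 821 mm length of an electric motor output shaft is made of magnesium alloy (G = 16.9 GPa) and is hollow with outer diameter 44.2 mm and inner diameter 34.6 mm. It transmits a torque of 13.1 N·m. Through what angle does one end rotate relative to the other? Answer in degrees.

J = π(d_o⁴ − d_i⁴)/32 = π(0.0442⁴ − 0.0346⁴)/32 = 2.340×10^-7 m⁴.
θ = T·L/(G·J) = 13.10 × 0.821 / (16.9×10⁹ × 2.340×10^-7) = 2.720×10^-3 rad.

0.156°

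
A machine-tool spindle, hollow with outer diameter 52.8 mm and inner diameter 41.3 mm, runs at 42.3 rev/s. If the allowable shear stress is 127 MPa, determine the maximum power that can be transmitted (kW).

J = π(d_o⁴ − d_i⁴)/32 = π(0.0528⁴ − 0.0413⁴)/32 = 4.774×10^-7 m⁴.
T_max = τ_allow·J/r = 1.27×10^8 × 4.774×10^-7 / 0.0264 = 2297 N·m.
ω = 2π·42.3 = 265.8 rad/s, so P_max = T_max·ω = 6.104×10^5 W.

610 kW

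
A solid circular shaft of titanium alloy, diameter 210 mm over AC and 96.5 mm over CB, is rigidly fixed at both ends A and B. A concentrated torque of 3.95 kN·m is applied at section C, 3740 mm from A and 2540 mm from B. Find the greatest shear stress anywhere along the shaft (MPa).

Compatibility: T_A·a/J_AC = T_B·b/J_CB with T_A + T_B = T₀.
J_AC = 1.91×10^-4 m⁴, J_CB = 8.51×10^-6 m⁴, so T_A = T₀·(J_AC/a)/((J_AC/a)+(J_CB/b)) = 3707 N·m, T_B = 243.4 N·m.
τ in each portion: τ_AC = 2.04×10^6 Pa, τ_CB = 1.38×10^6 Pa; maximum is in AC.
τ_max = T_AC·r/J = 3707·0.105/1.91×10^-4 = 2.038×10^6 Pa.

2.04 MPa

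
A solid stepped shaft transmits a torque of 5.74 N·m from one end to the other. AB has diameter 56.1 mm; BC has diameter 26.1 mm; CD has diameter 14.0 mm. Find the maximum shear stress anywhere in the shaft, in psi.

1550 psi

Under the same torque, τ_max = 16T/(πd³) is largest where d is smallest — segment CD (d = 14.0 mm).
τ_max = 16·5.740/(π·(0.0140)³) = 1.065×10^7 Pa.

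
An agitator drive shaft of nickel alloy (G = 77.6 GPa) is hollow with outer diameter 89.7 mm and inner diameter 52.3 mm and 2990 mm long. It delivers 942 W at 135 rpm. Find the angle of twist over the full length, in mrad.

ω = 2π·135/60 = 14.14 rad/s, so T = P/ω = 942 / 14.14 = 66.63 N·m.
J = π(d_o⁴ − d_i⁴)/32 = π(0.0897⁴ − 0.0523⁴)/32 = 5.621×10^-6 m⁴.
θ = T·L/(G·J) = 66.63 × 2.99 / (77.6×10⁹ × 5.621×10^-6) = 4.567×10^-4 rad.

0.457 mrad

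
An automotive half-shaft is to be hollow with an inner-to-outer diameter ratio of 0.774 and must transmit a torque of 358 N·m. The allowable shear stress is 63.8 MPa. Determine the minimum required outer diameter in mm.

For a hollow shaft with d_i/d_o = 0.774: τ_max = 16T/(π d_o³ (1−k⁴)), so d_o = [16T/(π τ_allow (1−k⁴))]^(1/3) = [16·358.0/(π·6.38×10^7·0.6411)]^(1/3) = 0.03546 m.

35.5 mm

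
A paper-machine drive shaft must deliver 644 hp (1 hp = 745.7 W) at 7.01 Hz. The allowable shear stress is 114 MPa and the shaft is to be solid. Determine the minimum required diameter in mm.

78.7 mm

ω = 2π·7.01 = 44.05 rad/s, so T = P/ω = 644×745.7 / 44.05 = 10900 N·m.
For a solid shaft τ_max = 16T/(πd³), so d = (16T/(π τ_allow))^(1/3) = (16·10900/(π·1.14×10^8))^(1/3) = 0.07868 m.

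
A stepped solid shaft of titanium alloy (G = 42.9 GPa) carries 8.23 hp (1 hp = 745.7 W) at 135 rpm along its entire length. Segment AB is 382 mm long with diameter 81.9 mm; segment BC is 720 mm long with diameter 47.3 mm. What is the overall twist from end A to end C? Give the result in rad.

0.0157 rad

ω = 2π·135/60 = 14.14 rad/s, so T = P/ω = 8.23×745.7 / 14.14 = 434.1 N·m.
J_AB = π(0.0819)⁴/32 = 4.42×10^-6 m⁴; J_BC = π(0.0473)⁴/32 = 4.91×10^-7 m⁴.
θ = (T/G)·Σ L_i/J_i = (434.1/42.9×10⁹)·(0.382/4.42×10^-6 + 0.720/4.91×10^-7) = 0.01570 rad.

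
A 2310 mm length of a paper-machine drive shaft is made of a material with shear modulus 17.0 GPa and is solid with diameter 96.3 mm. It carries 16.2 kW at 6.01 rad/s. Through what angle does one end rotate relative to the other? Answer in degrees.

ω = 6.01 rad/s, so T = P/ω = 16.2×10³ / 6.010 = 2696 N·m.
J = πd⁴/32 = π(0.0963)⁴/32 = 8.443×10^-6 m⁴.
θ = T·L/(G·J) = 2696 × 2.31 / (17.0×10⁹ × 8.443×10^-6) = 0.04338 rad.

2.49°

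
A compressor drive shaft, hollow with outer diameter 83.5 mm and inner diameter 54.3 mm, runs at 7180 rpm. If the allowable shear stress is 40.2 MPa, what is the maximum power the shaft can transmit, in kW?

J = π(d_o⁴ − d_i⁴)/32 = π(0.0835⁴ − 0.0543⁴)/32 = 3.919×10^-6 m⁴.
T_max = τ_allow·J/r = 4.02×10^7 × 3.919×10^-6 / 0.0418 = 3774 N·m.
ω = 2π·7180/60 = 751.9 rad/s, so P_max = T_max·ω = 2.837×10^6 W.

2840 kW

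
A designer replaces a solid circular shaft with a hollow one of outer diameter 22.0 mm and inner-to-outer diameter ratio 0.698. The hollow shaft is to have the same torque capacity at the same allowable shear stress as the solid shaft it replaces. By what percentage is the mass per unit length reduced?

Equal τ_max and T ⇒ the solid shaft needs d_s³ = d_o³(1−k⁴), so d_s = 22.0·(1−0.698⁴)^(1/3) = 20.10 mm.
Area ratio A_h/A_s = d_o²(1−k²)/d_s² = (1−k²)/(1−k⁴)^(2/3) = 0.6143.
Mass saving = 1 − 0.6143 = 38.6 %.

38.6 %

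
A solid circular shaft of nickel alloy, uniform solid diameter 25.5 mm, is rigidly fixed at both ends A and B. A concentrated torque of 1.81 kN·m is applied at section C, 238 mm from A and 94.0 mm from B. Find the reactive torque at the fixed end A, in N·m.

512 N·m

With uniform GJ and both ends fixed, compatibility θ_AC = θ_CB gives T_A·a = T_B·b, together with T_A + T_B = T₀.
T_A = T₀·b/(a+b) = 1810·94.0/332.0 = 512.5 N·m; T_B = 1298 N·m.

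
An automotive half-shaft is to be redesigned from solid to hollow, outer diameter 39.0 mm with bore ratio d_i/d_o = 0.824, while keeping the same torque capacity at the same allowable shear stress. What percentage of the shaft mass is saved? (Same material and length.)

Equal τ_max and T ⇒ the solid shaft needs d_s³ = d_o³(1−k⁴), so d_s = 39.0·(1−0.824⁴)^(1/3) = 31.74 mm.
Area ratio A_h/A_s = d_o²(1−k²)/d_s² = (1−k²)/(1−k⁴)^(2/3) = 0.4847.
Mass saving = 1 − 0.4847 = 51.5 %.

51.5 %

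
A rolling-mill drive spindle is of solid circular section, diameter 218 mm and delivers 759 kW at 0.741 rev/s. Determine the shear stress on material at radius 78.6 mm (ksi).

ω = 2π·0.741 = 4.656 rad/s, so T = P/ω = 759×10³ / 4.656 = 163000 N·m.
J = πd⁴/32 = π(0.218)⁴/32 = 2.217×10^-4 m⁴.
Shear stress varies linearly with radius: τ = T·r/J = 163000 × 0.0786 / 2.217×10^-4 = 5.779×10^7 Pa.

8.38 ksi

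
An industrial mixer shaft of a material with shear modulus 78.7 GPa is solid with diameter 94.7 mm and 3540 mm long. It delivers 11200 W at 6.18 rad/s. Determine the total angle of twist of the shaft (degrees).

ω = 6.18 rad/s, so T = P/ω = 11200 / 6.180 = 1812 N·m.
J = πd⁴/32 = π(0.0947)⁴/32 = 7.896×10^-6 m⁴.
θ = T·L/(G·J) = 1812 × 3.54 / (78.7×10⁹ × 7.896×10^-6) = 0.01032 rad.

0.592°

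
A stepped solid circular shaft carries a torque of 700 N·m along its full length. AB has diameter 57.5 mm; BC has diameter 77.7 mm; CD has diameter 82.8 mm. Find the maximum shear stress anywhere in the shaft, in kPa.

18800 kPa

Under the same torque, τ_max = 16T/(πd³) is largest where d is smallest — segment AB (d = 57.5 mm).
τ_max = 16·700.0/(π·(0.0575)³) = 1.875×10^7 Pa.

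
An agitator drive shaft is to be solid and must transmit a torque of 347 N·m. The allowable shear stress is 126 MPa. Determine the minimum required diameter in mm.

For a solid shaft τ_max = 16T/(πd³), so d = (16T/(π τ_allow))^(1/3) = (16·347.0/(π·1.26×10^8))^(1/3) = 0.02412 m.

24.1 mm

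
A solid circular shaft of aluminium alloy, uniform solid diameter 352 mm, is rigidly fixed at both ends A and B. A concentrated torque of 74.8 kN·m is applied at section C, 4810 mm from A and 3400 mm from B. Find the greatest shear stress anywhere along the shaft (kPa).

5120 kPa

With uniform GJ and both ends fixed, compatibility θ_AC = θ_CB gives T_A·a = T_B·b, together with T_A + T_B = T₀.
T_A = T₀·b/(a+b) = 74800·3400/8210 = 30980 N·m; T_B = 43820 N·m.
τ in each portion: τ_AC = 3.62×10^6 Pa, τ_CB = 5.12×10^6 Pa; maximum is in CB.
τ_max = T_CB·r/J = 43820·0.176/1.51×10^-3 = 5.117×10^6 Pa.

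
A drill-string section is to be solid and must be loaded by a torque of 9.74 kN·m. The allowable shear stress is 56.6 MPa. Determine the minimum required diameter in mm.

95.7 mm

For a solid shaft τ_max = 16T/(πd³), so d = (16T/(π τ_allow))^(1/3) = (16·9740/(π·5.66×10^7))^(1/3) = 0.09570 m.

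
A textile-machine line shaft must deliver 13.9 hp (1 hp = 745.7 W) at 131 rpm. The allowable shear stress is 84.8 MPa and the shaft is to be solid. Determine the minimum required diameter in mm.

35.7 mm

ω = 2π·131/60 = 13.72 rad/s, so T = P/ω = 13.9×745.7 / 13.72 = 755.6 N·m.
For a solid shaft τ_max = 16T/(πd³), so d = (16T/(π τ_allow))^(1/3) = (16·755.6/(π·8.48×10^7))^(1/3) = 0.03567 m.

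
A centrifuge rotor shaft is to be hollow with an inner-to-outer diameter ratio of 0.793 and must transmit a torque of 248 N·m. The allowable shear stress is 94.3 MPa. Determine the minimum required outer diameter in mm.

28.1 mm

For a hollow shaft with d_i/d_o = 0.793: τ_max = 16T/(π d_o³ (1−k⁴)), so d_o = [16T/(π τ_allow (1−k⁴))]^(1/3) = [16·248.0/(π·9.43×10^7·0.6045)]^(1/3) = 0.02809 m.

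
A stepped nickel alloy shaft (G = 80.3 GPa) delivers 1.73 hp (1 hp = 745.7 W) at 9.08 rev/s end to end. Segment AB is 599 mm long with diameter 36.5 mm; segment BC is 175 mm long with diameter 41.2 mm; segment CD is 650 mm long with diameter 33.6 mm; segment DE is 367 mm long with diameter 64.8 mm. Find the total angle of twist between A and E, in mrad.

ω = 2π·9.08 = 57.05 rad/s, so T = P/ω = 1.73×745.7 / 57.05 = 22.61 N·m.
J_AB = π(0.0365)⁴/32 = 1.74×10^-7 m⁴; J_BC = π(0.0412)⁴/32 = 2.83×10^-7 m⁴; J_CD = π(0.0336)⁴/32 = 1.25×10^-7 m⁴; J_DE = π(0.0648)⁴/32 = 1.73×10^-6 m⁴.
θ = (T/G)·Σ L_i/J_i = (22.61/80.3×10⁹)·(0.599/1.74×10^-7 + 0.175/2.83×10^-7 + 0.650/1.25×10^-7 + 0.367/1.73×10^-6) = 2.665×10^-3 rad.

2.66 mrad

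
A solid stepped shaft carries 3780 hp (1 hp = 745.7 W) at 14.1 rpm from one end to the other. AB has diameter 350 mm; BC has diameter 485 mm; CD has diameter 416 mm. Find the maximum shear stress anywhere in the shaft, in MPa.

227 MPa

ω = 2π·14.1/60 = 1.477 rad/s, so T = P/ω = 3780×745.7 / 1.477 = 1.909e6 N·m.
Under the same torque, τ_max = 16T/(πd³) is largest where d is smallest — segment AB (d = 350 mm).
τ_max = 16·1.909e6/(π·(0.350)³) = 2.268×10^8 Pa.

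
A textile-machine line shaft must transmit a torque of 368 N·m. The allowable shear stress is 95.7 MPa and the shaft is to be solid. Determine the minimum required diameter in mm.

27.0 mm

For a solid shaft τ_max = 16T/(πd³), so d = (16T/(π τ_allow))^(1/3) = (16·368.0/(π·9.57×10^7))^(1/3) = 0.02695 m.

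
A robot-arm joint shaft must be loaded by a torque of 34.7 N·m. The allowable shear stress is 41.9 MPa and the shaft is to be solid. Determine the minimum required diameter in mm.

For a solid shaft τ_max = 16T/(πd³), so d = (16T/(π τ_allow))^(1/3) = (16·34.70/(π·4.19×10^7))^(1/3) = 0.01616 m.

16.2 mm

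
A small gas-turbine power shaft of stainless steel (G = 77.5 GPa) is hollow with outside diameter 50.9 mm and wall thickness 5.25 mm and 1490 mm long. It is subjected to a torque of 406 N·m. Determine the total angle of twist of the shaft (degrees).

J = π(d_o⁴ − d_i⁴)/32 = π(0.0509⁴ − 0.0404⁴)/32 = 3.974×10^-7 m⁴.
θ = T·L/(G·J) = 406.0 × 1.49 / (77.5×10⁹ × 3.974×10^-7) = 0.01964 rad.

1.13°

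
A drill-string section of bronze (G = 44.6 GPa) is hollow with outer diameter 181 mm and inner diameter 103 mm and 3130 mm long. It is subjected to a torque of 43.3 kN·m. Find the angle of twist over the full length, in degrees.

1.85°

J = π(d_o⁴ − d_i⁴)/32 = π(0.181⁴ − 0.103⁴)/32 = 9.432×10^-5 m⁴.
θ = T·L/(G·J) = 43300 × 3.13 / (44.6×10⁹ × 9.432×10^-5) = 0.03222 rad.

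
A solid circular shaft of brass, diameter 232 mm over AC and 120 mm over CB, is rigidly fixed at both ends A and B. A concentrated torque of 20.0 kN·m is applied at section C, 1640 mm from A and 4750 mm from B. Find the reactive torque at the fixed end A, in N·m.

19500 N·m

Compatibility: T_A·a/J_AC = T_B·b/J_CB with T_A + T_B = T₀.
J_AC = 2.84×10^-4 m⁴, J_CB = 2.04×10^-5 m⁴, so T_A = T₀·(J_AC/a)/((J_AC/a)+(J_CB/b)) = 19520 N·m, T_B = 482.3 N·m.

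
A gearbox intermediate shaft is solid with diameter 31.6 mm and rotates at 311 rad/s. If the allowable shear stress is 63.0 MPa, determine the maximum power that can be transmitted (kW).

121 kW

J = πd⁴/32 = π(0.0316)⁴/32 = 9.789×10^-8 m⁴.
T_max = τ_allow·J/r = 6.30×10^7 × 9.789×10^-8 / 0.0158 = 390.3 N·m.
ω = 311 rad/s, so P_max = T_max·ω = 1.214×10^5 W.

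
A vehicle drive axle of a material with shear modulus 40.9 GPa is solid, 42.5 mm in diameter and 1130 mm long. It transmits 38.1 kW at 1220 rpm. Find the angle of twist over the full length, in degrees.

1.47°

ω = 2π·1220/60 = 127.8 rad/s, so T = P/ω = 38.1×10³ / 127.8 = 298.2 N·m.
J = πd⁴/32 = π(0.0425)⁴/32 = 3.203×10^-7 m⁴.
θ = T·L/(G·J) = 298.2 × 1.13 / (40.9×10⁹ × 3.203×10^-7) = 0.02572 rad.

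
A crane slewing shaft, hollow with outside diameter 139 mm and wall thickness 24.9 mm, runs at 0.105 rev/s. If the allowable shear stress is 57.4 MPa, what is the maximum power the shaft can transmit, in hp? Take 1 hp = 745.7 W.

22.2 hp

J = π(d_o⁴ − d_i⁴)/32 = π(0.139⁴ − 0.0892⁴)/32 = 3.043×10^-5 m⁴.
T_max = τ_allow·J/r = 5.74×10^7 × 3.043×10^-5 / 0.0695 = 25130 N·m.
ω = 2π·0.105 = 0.6597 rad/s, so P_max = T_max·ω = 1.658×10^4 W.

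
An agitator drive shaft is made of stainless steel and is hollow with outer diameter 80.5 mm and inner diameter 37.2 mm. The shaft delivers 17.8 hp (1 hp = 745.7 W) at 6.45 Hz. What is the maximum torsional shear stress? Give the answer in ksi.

0.486 ksi

ω = 2π·6.45 = 40.53 rad/s, so T = P/ω = 17.8×745.7 / 40.53 = 327.5 N·m.
J = π(d_o⁴ − d_i⁴)/32 = π(0.0805⁴ − 0.0372⁴)/32 = 3.935×10^-6 m⁴.
τ_max = T·r/J = 327.5 × 0.0403 / 3.935×10^-6 = 3.350×10^6 Pa.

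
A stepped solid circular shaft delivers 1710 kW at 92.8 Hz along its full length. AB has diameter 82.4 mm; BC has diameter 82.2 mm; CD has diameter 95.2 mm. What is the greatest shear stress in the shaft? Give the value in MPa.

26.9 MPa

ω = 2π·92.8 = 583.1 rad/s, so T = P/ω = 1710×10³ / 583.1 = 2933 N·m.
Under the same torque, τ_max = 16T/(πd³) is largest where d is smallest — segment BC (d = 82.2 mm).
τ_max = 16·2933/(π·(0.0822)³) = 2.689×10^7 Pa.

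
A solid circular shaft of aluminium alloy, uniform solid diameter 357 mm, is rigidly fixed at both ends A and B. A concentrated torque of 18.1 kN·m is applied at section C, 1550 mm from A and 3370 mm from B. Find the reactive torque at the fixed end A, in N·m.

With uniform GJ and both ends fixed, compatibility θ_AC = θ_CB gives T_A·a = T_B·b, together with T_A + T_B = T₀.
T_A = T₀·b/(a+b) = 18100·3370/4920 = 12400 N·m; T_B = 5702 N·m.

12400 N·m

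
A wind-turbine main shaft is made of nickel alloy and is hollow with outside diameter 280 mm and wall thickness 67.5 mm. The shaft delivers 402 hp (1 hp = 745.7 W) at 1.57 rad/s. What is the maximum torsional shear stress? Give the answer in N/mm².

47.7 N/mm²

ω = 1.57 rad/s, so T = P/ω = 402×745.7 / 1.570 = 190900 N·m.
J = π(d_o⁴ − d_i⁴)/32 = π(0.280⁴ − 0.145⁴)/32 = 5.600×10^-4 m⁴.
τ_max = T·r/J = 190900 × 0.140 / 5.600×10^-4 = 4.773×10^7 Pa.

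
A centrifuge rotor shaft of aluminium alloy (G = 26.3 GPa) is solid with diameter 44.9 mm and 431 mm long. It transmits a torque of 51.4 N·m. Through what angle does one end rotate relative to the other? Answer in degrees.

0.121°

J = πd⁴/32 = π(0.0449)⁴/32 = 3.990×10^-7 m⁴.
θ = T·L/(G·J) = 51.40 × 0.431 / (26.3×10⁹ × 3.990×10^-7) = 2.111×10^-3 rad.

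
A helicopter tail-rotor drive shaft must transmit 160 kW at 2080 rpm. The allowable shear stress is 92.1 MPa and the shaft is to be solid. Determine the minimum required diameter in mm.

ω = 2π·2080/60 = 217.8 rad/s, so T = P/ω = 160×10³ / 217.8 = 734.6 N·m.
For a solid shaft τ_max = 16T/(πd³), so d = (16T/(π τ_allow))^(1/3) = (16·734.6/(π·9.21×10^7))^(1/3) = 0.03438 m.

34.4 mm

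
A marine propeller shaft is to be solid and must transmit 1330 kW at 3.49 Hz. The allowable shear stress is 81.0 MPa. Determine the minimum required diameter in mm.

156 mm

ω = 2π·3.49 = 21.93 rad/s, so T = P/ω = 1330×10³ / 21.93 = 60650 N·m.
For a solid shaft τ_max = 16T/(πd³), so d = (16T/(π τ_allow))^(1/3) = (16·60650/(π·8.10×10^7))^(1/3) = 0.1562 m.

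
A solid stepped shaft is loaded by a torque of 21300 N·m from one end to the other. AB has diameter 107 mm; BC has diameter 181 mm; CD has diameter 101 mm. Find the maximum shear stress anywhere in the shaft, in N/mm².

105 N/mm²

Under the same torque, τ_max = 16T/(πd³) is largest where d is smallest — segment CD (d = 101 mm).
τ_max = 16·21300/(π·(0.101)³) = 1.053×10^8 Pa.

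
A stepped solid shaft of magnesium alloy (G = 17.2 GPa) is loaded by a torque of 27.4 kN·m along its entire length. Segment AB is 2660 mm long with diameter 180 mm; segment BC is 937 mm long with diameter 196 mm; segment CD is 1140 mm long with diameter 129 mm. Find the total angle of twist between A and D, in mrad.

118 mrad

J_AB = π(0.180)⁴/32 = 1.03×10^-4 m⁴; J_BC = π(0.196)⁴/32 = 1.45×10^-4 m⁴; J_CD = π(0.129)⁴/32 = 2.72×10^-5 m⁴.
θ = (T/G)·Σ L_i/J_i = (27400/17.2×10⁹)·(2.66/1.03×10^-4 + 0.937/1.45×10^-4 + 1.14/2.72×10^-5) = 0.1182 rad.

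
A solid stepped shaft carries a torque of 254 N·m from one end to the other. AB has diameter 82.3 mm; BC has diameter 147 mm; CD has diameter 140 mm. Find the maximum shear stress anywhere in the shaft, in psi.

337 psi

Under the same torque, τ_max = 16T/(πd³) is largest where d is smallest — segment AB (d = 82.3 mm).
τ_max = 16·254.0/(π·(0.0823)³) = 2.321×10^6 Pa.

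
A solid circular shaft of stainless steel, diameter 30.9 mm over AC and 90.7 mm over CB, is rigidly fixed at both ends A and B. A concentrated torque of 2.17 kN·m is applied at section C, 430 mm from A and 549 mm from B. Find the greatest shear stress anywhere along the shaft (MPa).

Compatibility: T_A·a/J_AC = T_B·b/J_CB with T_A + T_B = T₀.
J_AC = 8.95×10^-8 m⁴, J_CB = 6.64×10^-6 m⁴, so T_A = T₀·(J_AC/a)/((J_AC/a)+(J_CB/b)) = 36.69 N·m, T_B = 2133 N·m.
τ in each portion: τ_AC = 6.33×10^6 Pa, τ_CB = 1.46×10^7 Pa; maximum is in CB.
τ_max = T_CB·r/J = 2133·0.0454/6.64×10^-6 = 1.456×10^7 Pa.

14.6 MPa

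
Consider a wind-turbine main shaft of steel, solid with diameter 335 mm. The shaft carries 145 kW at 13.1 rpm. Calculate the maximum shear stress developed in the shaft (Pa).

1.43e7 Pa

ω = 2π·13.1/60 = 1.372 rad/s, so T = P/ω = 145×10³ / 1.372 = 105700 N·m.
J = πd⁴/32 = π(0.335)⁴/32 = 1.236×10^-3 m⁴.
τ_max = T·r/J = 105700 × 0.168 / 1.236×10^-3 = 1.432×10^7 Pa.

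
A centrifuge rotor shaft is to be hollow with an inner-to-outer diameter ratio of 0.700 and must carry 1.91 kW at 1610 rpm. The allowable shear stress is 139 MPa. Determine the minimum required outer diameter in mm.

8.17 mm

ω = 2π·1610/60 = 168.6 rad/s, so T = P/ω = 1.91×10³ / 168.6 = 11.33 N·m.
For a hollow shaft with d_i/d_o = 0.700: τ_max = 16T/(π d_o³ (1−k⁴)), so d_o = [16T/(π τ_allow (1−k⁴))]^(1/3) = [16·11.33/(π·1.39×10^8·0.7599)]^(1/3) = 0.008174 m.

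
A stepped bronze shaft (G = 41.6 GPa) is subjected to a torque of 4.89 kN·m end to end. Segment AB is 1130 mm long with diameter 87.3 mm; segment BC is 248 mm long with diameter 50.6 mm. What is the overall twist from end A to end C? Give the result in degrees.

3.93°

J_AB = π(0.0873)⁴/32 = 5.70×10^-6 m⁴; J_BC = π(0.0506)⁴/32 = 6.44×10^-7 m⁴.
θ = (T/G)·Σ L_i/J_i = (4890/41.6×10⁹)·(1.13/5.70×10^-6 + 0.248/6.44×10^-7) = 0.06859 rad.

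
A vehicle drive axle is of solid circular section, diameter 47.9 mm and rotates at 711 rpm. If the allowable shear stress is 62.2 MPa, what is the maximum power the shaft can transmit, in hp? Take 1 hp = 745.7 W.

134 hp

J = πd⁴/32 = π(0.0479)⁴/32 = 5.168×10^-7 m⁴.
T_max = τ_allow·J/r = 6.22×10^7 × 5.168×10^-7 / 0.0239 = 1342 N·m.
ω = 2π·711/60 = 74.46 rad/s, so P_max = T_max·ω = 9.994×10^4 W.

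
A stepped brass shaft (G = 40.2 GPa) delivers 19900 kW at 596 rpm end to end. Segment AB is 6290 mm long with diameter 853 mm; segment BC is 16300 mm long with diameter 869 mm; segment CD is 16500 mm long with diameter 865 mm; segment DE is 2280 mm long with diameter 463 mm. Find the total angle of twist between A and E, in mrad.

ω = 2π·596/60 = 62.41 rad/s, so T = P/ω = 19900×10³ / 62.41 = 318800 N·m.
J_AB = π(0.853)⁴/32 = 0.0520 m⁴; J_BC = π(0.869)⁴/32 = 0.0560 m⁴; J_CD = π(0.865)⁴/32 = 0.0550 m⁴; J_DE = π(0.463)⁴/32 = 4.51×10^-3 m⁴.
θ = (T/G)·Σ L_i/J_i = (318800/40.2×10⁹)·(6.29/0.0520 + 16.3/0.0560 + 16.5/0.0550 + 2.28/4.51×10^-3) = 9.658×10^-3 rad.

9.66 mrad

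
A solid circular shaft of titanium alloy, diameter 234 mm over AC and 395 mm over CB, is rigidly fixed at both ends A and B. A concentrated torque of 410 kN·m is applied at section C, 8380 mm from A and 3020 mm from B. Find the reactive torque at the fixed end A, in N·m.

17400 N·m

Compatibility: T_A·a/J_AC = T_B·b/J_CB with T_A + T_B = T₀.
J_AC = 2.94×10^-4 m⁴, J_CB = 2.39×10^-3 m⁴, so T_A = T₀·(J_AC/a)/((J_AC/a)+(J_CB/b)) = 17420 N·m, T_B = 392600 N·m.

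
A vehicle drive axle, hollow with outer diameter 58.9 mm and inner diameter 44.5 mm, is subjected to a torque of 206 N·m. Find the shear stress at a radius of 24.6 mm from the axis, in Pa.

6.36e6 Pa

J = π(d_o⁴ − d_i⁴)/32 = π(0.0589⁴ − 0.0445⁴)/32 = 7.966×10^-7 m⁴.
Shear stress varies linearly with radius: τ = T·r/J = 206.0 × 0.0246 / 7.966×10^-7 = 6.362×10^6 Pa.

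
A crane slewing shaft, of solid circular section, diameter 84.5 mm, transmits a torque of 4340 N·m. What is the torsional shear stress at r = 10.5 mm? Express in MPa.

J = πd⁴/32 = π(0.0845)⁴/32 = 5.005×10^-6 m⁴.
Shear stress varies linearly with radius: τ = T·r/J = 4340 × 0.0105 / 5.005×10^-6 = 9.104×10^6 Pa.

9.10 MPa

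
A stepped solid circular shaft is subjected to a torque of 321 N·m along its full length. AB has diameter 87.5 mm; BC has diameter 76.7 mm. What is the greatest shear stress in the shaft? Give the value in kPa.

3620 kPa

Under the same torque, τ_max = 16T/(πd³) is largest where d is smallest — segment BC (d = 76.7 mm).
τ_max = 16·321.0/(π·(0.0767)³) = 3.623×10^6 Pa.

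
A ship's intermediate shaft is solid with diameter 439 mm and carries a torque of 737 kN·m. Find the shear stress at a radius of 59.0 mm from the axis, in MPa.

11.9 MPa

J = πd⁴/32 = π(0.439)⁴/32 = 3.646×10^-3 m⁴.
Shear stress varies linearly with radius: τ = T·r/J = 737000 × 0.0590 / 3.646×10^-3 = 1.193×10^7 Pa.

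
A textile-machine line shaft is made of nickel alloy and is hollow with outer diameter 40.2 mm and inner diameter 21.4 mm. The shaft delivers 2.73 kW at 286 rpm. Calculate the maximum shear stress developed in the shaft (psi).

ω = 2π·286/60 = 29.95 rad/s, so T = P/ω = 2.73×10³ / 29.95 = 91.15 N·m.
J = π(d_o⁴ − d_i⁴)/32 = π(0.0402⁴ − 0.0214⁴)/32 = 2.358×10^-7 m⁴.
τ_max = T·r/J = 91.15 × 0.0201 / 2.358×10^-7 = 7.770×10^6 Pa.

1130 psi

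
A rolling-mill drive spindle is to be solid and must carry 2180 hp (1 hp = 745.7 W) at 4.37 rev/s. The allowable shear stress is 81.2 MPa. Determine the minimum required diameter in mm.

155 mm

ω = 2π·4.37 = 27.46 rad/s, so T = P/ω = 2180×745.7 / 27.46 = 59210 N·m.
For a solid shaft τ_max = 16T/(πd³), so d = (16T/(π τ_allow))^(1/3) = (16·59210/(π·8.12×10^7))^(1/3) = 0.1549 m.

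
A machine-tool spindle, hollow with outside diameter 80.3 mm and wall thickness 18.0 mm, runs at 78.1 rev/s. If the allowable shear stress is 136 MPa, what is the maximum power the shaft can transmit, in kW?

6160 kW

J = π(d_o⁴ − d_i⁴)/32 = π(0.0803⁴ − 0.0443⁴)/32 = 3.704×10^-6 m⁴.
T_max = τ_allow·J/r = 1.36×10^8 × 3.704×10^-6 / 0.0401 = 12550 N·m.
ω = 2π·78.1 = 490.7 rad/s, so P_max = T_max·ω = 6.156×10^6 W.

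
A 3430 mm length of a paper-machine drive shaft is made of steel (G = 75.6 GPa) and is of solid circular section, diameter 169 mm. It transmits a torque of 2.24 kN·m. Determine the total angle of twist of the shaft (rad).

0.00127 rad

J = πd⁴/32 = π(0.169)⁴/32 = 8.008×10^-5 m⁴.
θ = T·L/(G·J) = 2240 × 3.43 / (75.6×10⁹ × 8.008×10^-5) = 1.269×10^-3 rad.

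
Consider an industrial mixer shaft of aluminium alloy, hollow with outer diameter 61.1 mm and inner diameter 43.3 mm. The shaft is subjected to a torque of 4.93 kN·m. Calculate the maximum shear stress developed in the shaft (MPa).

J = π(d_o⁴ − d_i⁴)/32 = π(0.0611⁴ − 0.0433⁴)/32 = 1.023×10^-6 m⁴.
τ_max = T·r/J = 4930 × 0.0306 / 1.023×10^-6 = 1.472×10^8 Pa.

147 MPa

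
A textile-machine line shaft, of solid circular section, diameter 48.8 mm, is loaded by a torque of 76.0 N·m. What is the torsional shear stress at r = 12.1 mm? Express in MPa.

J = πd⁴/32 = π(0.0488)⁴/32 = 5.568×10^-7 m⁴.
Shear stress varies linearly with radius: τ = T·r/J = 76.00 × 0.0121 / 5.568×10^-7 = 1.652×10^6 Pa.

1.65 MPa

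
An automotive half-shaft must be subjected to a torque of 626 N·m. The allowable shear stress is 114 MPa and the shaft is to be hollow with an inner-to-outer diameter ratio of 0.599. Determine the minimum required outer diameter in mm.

31.8 mm

For a hollow shaft with d_i/d_o = 0.599: τ_max = 16T/(π d_o³ (1−k⁴)), so d_o = [16T/(π τ_allow (1−k⁴))]^(1/3) = [16·626.0/(π·1.14×10^8·0.8713)]^(1/3) = 0.03178 m.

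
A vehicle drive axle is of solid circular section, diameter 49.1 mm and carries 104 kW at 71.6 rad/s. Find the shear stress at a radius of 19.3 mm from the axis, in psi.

7130 psi

ω = 71.6 rad/s, so T = P/ω = 104×10³ / 71.60 = 1453 N·m.
J = πd⁴/32 = π(0.0491)⁴/32 = 5.706×10^-7 m⁴.
Shear stress varies linearly with radius: τ = T·r/J = 1453 × 0.0193 / 5.706×10^-7 = 4.913×10^7 Pa.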